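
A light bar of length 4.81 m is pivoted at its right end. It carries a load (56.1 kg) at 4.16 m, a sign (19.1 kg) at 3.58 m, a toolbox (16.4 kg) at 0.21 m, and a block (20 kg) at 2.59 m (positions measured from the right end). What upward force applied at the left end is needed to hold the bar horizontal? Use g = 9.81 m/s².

Choose the right end as the axis so the unknown pivot reaction has zero arm there.
Load: 56.1 × 9.81 = 550.3 N down at 4.16 m → arm 4.16 m, τ = 550.3 × 4.16 = 2289 N·m counterclockwise.
Sign: 19.1 × 9.81 = 187.4 N down at 3.58 m → arm 3.58 m, τ = 187.4 × 3.58 = 670.9 N·m counterclockwise.
Toolbox: 16.4 × 9.81 = 160.9 N down at 0.21 m → arm 0.21 m, τ = 160.9 × 0.21 = 33.79 N·m counterclockwise.
Block: 20 × 9.81 = 196.2 N down at 2.59 m → arm 2.59 m, τ = 196.2 × 2.59 = 508.2 N·m counterclockwise.
Net moment of the loads = 3502 N·m counterclockwise.
The upward force F acts at the left end, arm 4.81 m, giving F × 4.81 clockwise.
Setting net torque to zero: F × 4.81 = 3502 → F = 3502 / 4.81 = 728 N.

F ≈ 728 N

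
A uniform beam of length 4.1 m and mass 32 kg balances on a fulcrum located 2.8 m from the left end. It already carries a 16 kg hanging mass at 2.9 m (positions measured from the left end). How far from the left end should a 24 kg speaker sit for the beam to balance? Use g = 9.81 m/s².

Choose the fulcrum (at 2.8 m from the left end) as the axis so the support reaction has zero arm there.
Beam weight: 32 × 9.81 = 313.9 N down at 2.05 m → arm 0.75 m, τ = 313.9 × 0.75 = 235.4 N·m counterclockwise.
Hanging mass: 16 × 9.81 = 157 N down at 2.9 m → arm 0.1 m, τ = 157 × 0.1 = 15.7 N·m clockwise.
Net moment of existing loads = 219.7 N·m counterclockwise.
The speaker weighs 24 × 9.81 = 235.4 N and must supply an equal clockwise moment, so its lever arm about the fulcrum is 219.7 / 235.4 = 0.933 m.
That puts it at 2.8 + 0.933 = 3.73 m from the left end.

x ≈ 3.73 m from the left end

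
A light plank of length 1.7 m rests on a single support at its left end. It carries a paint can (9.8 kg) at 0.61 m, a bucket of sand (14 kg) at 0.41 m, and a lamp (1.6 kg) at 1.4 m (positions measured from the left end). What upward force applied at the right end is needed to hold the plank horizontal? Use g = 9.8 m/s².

Sum moments about the left end (the unknown pivot reaction has zero arm there).
Paint can: 9.8 × 9.8 = 96.04 N down at 0.61 m → arm 0.61 m, τ = 96.04 × 0.61 = 58.58 N·m clockwise.
Bucket of sand: 14 × 9.8 = 137.2 N down at 0.41 m → arm 0.41 m, τ = 137.2 × 0.41 = 56.25 N·m clockwise.
Lamp: 1.6 × 9.8 = 15.68 N down at 1.4 m → arm 1.4 m, τ = 15.68 × 1.4 = 21.95 N·m clockwise.
Net moment of the loads = 136.8 N·m clockwise.
The upward force F acts at the right end, arm 1.7 m, giving F × 1.7 counterclockwise.
For rotational equilibrium, F × 1.7 = 136.8, so F = 136.8 / 1.7 = 80.5 N.

F ≈ 80.5 N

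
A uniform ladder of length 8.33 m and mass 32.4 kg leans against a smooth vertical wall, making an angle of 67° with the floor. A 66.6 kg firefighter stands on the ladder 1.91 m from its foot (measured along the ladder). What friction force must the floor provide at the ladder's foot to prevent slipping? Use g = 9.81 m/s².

Sum moments about the foot of the ladder (the floor normal and friction both act there and drop out).
Ladder weight 32.4×9.81 = 317.8 N acts at 4.165 m along the ladder; its horizontal arm is 4.165·cos67° = 1.627 m → τ = 517.1 N·m clockwise.
Firefighter: 66.6×9.81 = 653.3 N at 1.91 m → arm 0.7463 m → τ = 487.6 N·m clockwise.
Wall normal N acts horizontally at the top; its moment arm is the height L sinθ = 8.33·sin67° = 7.668 m, counterclockwise.
For rotational equilibrium, N × 7.668 = 1005, so N = 131 N.
ΣFx = 0: friction at the foot balances the wall's push, so f = N_wall = 131 N.

f ≈ 131 N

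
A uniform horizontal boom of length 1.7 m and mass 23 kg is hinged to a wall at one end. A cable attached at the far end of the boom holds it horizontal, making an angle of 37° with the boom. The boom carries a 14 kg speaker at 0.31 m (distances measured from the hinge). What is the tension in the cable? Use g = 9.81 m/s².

About the hinge:
Beam weight: 23 × 9.81 = 225.6 N down at 0.85 m → arm 0.85 m, τ = 225.6 × 0.85 = 191.8 N·m clockwise.
Speaker: 14 × 9.81 = 137.3 N down at 0.31 m → arm 0.31 m, τ = 137.3 × 0.31 = 42.56 N·m clockwise.
Total clockwise load moment = 234.4 N·m.
The cable tension T acts at 1.7 m; only its component perpendicular to the boom, T sinθ, produces torque. sin 37° = 0.6018.
Setting net torque to zero: T × 1.7 × 0.6018 = 234.4 → T = 234.4 / 1.023 = 229 N.

T ≈ 229 N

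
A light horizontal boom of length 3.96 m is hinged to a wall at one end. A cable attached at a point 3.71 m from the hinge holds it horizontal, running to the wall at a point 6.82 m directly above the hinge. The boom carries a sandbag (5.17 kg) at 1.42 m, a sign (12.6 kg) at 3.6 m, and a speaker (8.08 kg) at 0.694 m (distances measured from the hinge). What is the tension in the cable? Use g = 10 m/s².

T ≈ 179 N

Sum moments about the hinge (the unknown hinge reaction has zero arm there).
Sandbag: 5.17 × 10 = 51.7 N down at 1.42 m → arm 1.42 m, τ = 51.7 × 1.42 = 73.41 N·m clockwise.
Sign: 12.6 × 10 = 126 N down at 3.6 m → arm 3.6 m, τ = 126 × 3.6 = 453.6 N·m clockwise.
Speaker: 8.08 × 10 = 80.8 N down at 0.694 m → arm 0.694 m, τ = 80.8 × 0.694 = 56.08 N·m clockwise.
Total clockwise load moment = 583.1 N·m.
The cable tension T acts at 3.71 m; only its component perpendicular to the boom, T sinθ, produces torque. sinθ = h/√(h²+d²) = 6.82/√(6.82²+3.71²) = 0.8784.
Στ = 0 ⇒ T × 3.71 × 0.8784 = 583.1 ⇒ T = 583.1 / 3.259 = 179 N.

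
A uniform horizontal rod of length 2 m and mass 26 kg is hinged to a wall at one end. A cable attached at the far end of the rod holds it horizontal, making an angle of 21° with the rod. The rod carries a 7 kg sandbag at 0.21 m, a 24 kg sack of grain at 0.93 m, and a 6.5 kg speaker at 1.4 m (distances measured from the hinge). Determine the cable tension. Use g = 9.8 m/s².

Sum moments about the hinge (the unknown hinge reaction has zero arm there).
Beam weight: 26 × 9.8 = 254.8 N down at 1 m → arm 1 m, τ = 254.8 × 1 = 254.8 N·m clockwise.
Sandbag: 7 × 9.8 = 68.6 N down at 0.21 m → arm 0.21 m, τ = 68.6 × 0.21 = 14.41 N·m clockwise.
Sack of grain: 24 × 9.8 = 235.2 N down at 0.93 m → arm 0.93 m, τ = 235.2 × 0.93 = 218.7 N·m clockwise.
Speaker: 6.5 × 9.8 = 63.7 N down at 1.4 m → arm 1.4 m, τ = 63.7 × 1.4 = 89.18 N·m clockwise.
Total clockwise load moment = 577.1 N·m.
The cable tension T acts at 2 m; only its component perpendicular to the rod, T sinθ, produces torque. sin 21° = 0.3584.
Setting net torque to zero: T × 2 × 0.3584 = 577.1 → T = 577.1 / 0.7168 = 805 N.

T ≈ 805 N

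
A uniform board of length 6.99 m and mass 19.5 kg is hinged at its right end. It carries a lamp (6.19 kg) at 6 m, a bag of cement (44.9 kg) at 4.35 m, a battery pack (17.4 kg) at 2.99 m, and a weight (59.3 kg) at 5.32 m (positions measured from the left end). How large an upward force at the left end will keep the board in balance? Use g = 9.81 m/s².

Take moments about the right end.
Beam weight: 19.5 × 9.81 = 191.3 N down at 3.495 m → arm 3.495 m, τ = 191.3 × 3.495 = 668.6 N·m counterclockwise.
Lamp: 6.19 × 9.81 = 60.72 N down at 6 m → arm 0.99 m, τ = 60.72 × 0.99 = 60.11 N·m counterclockwise.
Bag of cement: 44.9 × 9.81 = 440.5 N down at 4.35 m → arm 2.64 m, τ = 440.5 × 2.64 = 1163 N·m counterclockwise.
Battery pack: 17.4 × 9.81 = 170.7 N down at 2.99 m → arm 4 m, τ = 170.7 × 4 = 682.8 N·m counterclockwise.
Weight: 59.3 × 9.81 = 581.7 N down at 5.32 m → arm 1.67 m, τ = 581.7 × 1.67 = 971.4 N·m counterclockwise.
Net moment of the loads = 3546 N·m counterclockwise.
The upward force F acts at the left end, arm 6.99 m, giving F × 6.99 clockwise.
Στ = 0 ⇒ F × 6.99 = 3546 ⇒ F = 3546 / 6.99 = 507 N.

F ≈ 507 N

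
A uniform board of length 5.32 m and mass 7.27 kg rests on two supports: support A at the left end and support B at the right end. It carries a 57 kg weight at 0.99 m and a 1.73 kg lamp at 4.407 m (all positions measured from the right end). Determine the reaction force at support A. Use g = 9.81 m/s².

R_A ≈ 154 N

Choose support B as the axis so its reaction then has zero moment arm.
Beam weight: 7.27 × 9.81 = 71.32 N down at 2.66 m → arm 2.66 m, τ = 71.32 × 2.66 = 189.7 N·m counterclockwise.
Weight: 57 × 9.81 = 559.2 N down at 0.99 m → arm 0.99 m, τ = 559.2 × 0.99 = 553.6 N·m counterclockwise.
Lamp: 1.73 × 9.81 = 16.97 N down at 4.407 m → arm 4.407 m, τ = 16.97 × 4.407 = 74.79 N·m counterclockwise.
Net load moment about support B = 818.1 N·m counterclockwise.
Reaction R at support A is upward at 5.32 m, arm 5.32 m → moment R × 5.32 clockwise.
Setting net torque to zero: R × 5.32 = 818.1 → R = 154 N.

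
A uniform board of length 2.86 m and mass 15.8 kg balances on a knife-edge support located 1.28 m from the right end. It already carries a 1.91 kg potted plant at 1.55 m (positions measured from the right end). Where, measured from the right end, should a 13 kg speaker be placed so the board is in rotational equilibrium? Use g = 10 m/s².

Sum moments about the knife-edge support (at 1.28 m from the right end) (the support reaction has zero arm there).
Beam weight: 15.8 × 10 = 158 N down at 1.43 m → arm 0.15 m, τ = 158 × 0.15 = 23.7 N·m counterclockwise.
Potted plant: 1.91 × 10 = 19.1 N down at 1.55 m → arm 0.27 m, τ = 19.1 × 0.27 = 5.157 N·m counterclockwise.
Net moment of existing loads = 28.86 N·m counterclockwise.
The speaker weighs 13 × 10 = 130 N and must supply an equal clockwise moment, so its lever arm about the knife-edge support is 28.86 / 130 = 0.222 m.
That puts it at 1.28 − 0.222 = 1.06 m from the right end.

x ≈ 1.06 m from the right end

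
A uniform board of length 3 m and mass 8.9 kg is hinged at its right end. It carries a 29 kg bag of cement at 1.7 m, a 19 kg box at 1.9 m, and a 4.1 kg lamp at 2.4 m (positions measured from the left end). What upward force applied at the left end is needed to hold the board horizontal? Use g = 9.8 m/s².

Sum moments about the right end (the unknown pivot reaction has zero arm there).
Beam weight: 8.9 × 9.8 = 87.22 N down at 1.5 m → arm 1.5 m, τ = 87.22 × 1.5 = 130.8 N·m counterclockwise.
Bag of cement: 29 × 9.8 = 284.2 N down at 1.7 m → arm 1.3 m, τ = 284.2 × 1.3 = 369.5 N·m counterclockwise.
Box: 19 × 9.8 = 186.2 N down at 1.9 m → arm 1.1 m, τ = 186.2 × 1.1 = 204.8 N·m counterclockwise.
Lamp: 4.1 × 9.8 = 40.18 N down at 2.4 m → arm 0.6 m, τ = 40.18 × 0.6 = 24.11 N·m counterclockwise.
Net moment of the loads = 729.2 N·m counterclockwise.
The upward force F acts at the left end, arm 3 m, giving F × 3 clockwise.
Στ = 0 ⇒ F × 3 = 729.2 ⇒ F = 729.2 / 3 = 243 N.

F ≈ 243 N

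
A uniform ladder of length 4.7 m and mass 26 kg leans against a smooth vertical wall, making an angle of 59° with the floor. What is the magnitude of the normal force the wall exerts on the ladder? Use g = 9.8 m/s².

N_wall ≈ 76.5 N

Choose the foot of the ladder as the axis so the floor normal and friction both act there and drop out.
Ladder weight 26×9.8 = 254.8 N acts at 2.35 m along the ladder; its horizontal arm is 2.35·cos59° = 1.21 m → τ = 308.3 N·m clockwise.
Wall normal N acts horizontally at the top; its moment arm is the height L sinθ = 4.7·sin59° = 4.029 m, counterclockwise.
For rotational equilibrium, N × 4.029 = 308.3, so N = 76.5 N.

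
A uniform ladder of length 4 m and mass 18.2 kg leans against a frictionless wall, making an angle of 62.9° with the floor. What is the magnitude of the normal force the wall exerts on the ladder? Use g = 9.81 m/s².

N_wall ≈ 45.7 N

About the foot of the ladder:
Ladder weight 18.2×9.81 = 178.5 N acts at 2 m along the ladder; its horizontal arm is 2·cos62.9° = 0.9111 m → τ = 162.6 N·m clockwise.
Wall normal N acts horizontally at the top; its moment arm is the height L sinθ = 4·sin62.9° = 3.561 m, counterclockwise.
Στ = 0 ⇒ N × 3.561 = 162.6 ⇒ N = 45.7 N.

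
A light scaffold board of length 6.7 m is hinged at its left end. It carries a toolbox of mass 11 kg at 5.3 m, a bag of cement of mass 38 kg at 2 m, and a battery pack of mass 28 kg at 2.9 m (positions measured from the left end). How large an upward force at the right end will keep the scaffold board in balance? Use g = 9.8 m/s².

Taking torques about the left end:
Toolbox: 11 × 9.8 = 107.8 N down at 5.3 m → arm 5.3 m, τ = 107.8 × 5.3 = 571.3 N·m clockwise.
Bag of cement: 38 × 9.8 = 372.4 N down at 2 m → arm 2 m, τ = 372.4 × 2 = 744.8 N·m clockwise.
Battery pack: 28 × 9.8 = 274.4 N down at 2.9 m → arm 2.9 m, τ = 274.4 × 2.9 = 795.8 N·m clockwise.
Net moment of the loads = 2112 N·m clockwise.
The upward force F acts at the right end, arm 6.7 m, giving F × 6.7 counterclockwise.
Balancing moments: F × 6.7 = 2112, giving F = 2112 / 6.7 = 315 N.

F ≈ 315 N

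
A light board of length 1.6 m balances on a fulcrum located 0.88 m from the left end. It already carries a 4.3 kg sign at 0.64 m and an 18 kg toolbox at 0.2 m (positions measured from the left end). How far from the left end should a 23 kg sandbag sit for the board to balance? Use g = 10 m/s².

x ≈ 1.46 m from the left end

Taking torques about the fulcrum (at 0.88 m from the left end):
Sign: 4.3 × 10 = 43 N down at 0.64 m → arm 0.24 m, τ = 43 × 0.24 = 10.32 N·m counterclockwise.
Toolbox: 18 × 10 = 180 N down at 0.2 m → arm 0.68 m, τ = 180 × 0.68 = 122.4 N·m counterclockwise.
Net moment of existing loads = 132.7 N·m counterclockwise.
The sandbag weighs 23 × 10 = 230 N and must supply an equal clockwise moment, so its lever arm about the fulcrum is 132.7 / 230 = 0.577 m.
That puts it at 0.88 + 0.577 = 1.46 m from the left end.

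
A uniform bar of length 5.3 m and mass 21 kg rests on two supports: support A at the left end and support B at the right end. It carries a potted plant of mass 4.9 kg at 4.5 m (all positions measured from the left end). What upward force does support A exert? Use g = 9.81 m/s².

Choose support B as the axis so its reaction then has zero moment arm.
Beam weight: 21 × 9.81 = 206 N down at 2.65 m → arm 2.65 m, τ = 206 × 2.65 = 545.9 N·m counterclockwise.
Potted plant: 4.9 × 9.81 = 48.07 N down at 4.5 m → arm 0.8 m, τ = 48.07 × 0.8 = 38.46 N·m counterclockwise.
Net load moment about support B = 584.4 N·m counterclockwise.
Reaction R at support A is upward at 0 m, arm 5.3 m → moment R × 5.3 clockwise.
Setting net torque to zero: R × 5.3 = 584.4 → R = 110 N.

R_A ≈ 110 N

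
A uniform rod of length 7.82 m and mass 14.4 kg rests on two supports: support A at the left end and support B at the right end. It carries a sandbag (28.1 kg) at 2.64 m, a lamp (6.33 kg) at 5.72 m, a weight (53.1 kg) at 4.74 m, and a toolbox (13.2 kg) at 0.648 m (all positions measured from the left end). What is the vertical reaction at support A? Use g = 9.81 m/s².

Sum moments about support B (its reaction then has zero moment arm).
Beam weight: 14.4 × 9.81 = 141.3 N down at 3.91 m → arm 3.91 m, τ = 141.3 × 3.91 = 552.5 N·m counterclockwise.
Sandbag: 28.1 × 9.81 = 275.7 N down at 2.64 m → arm 5.18 m, τ = 275.7 × 5.18 = 1428 N·m counterclockwise.
Lamp: 6.33 × 9.81 = 62.1 N down at 5.72 m → arm 2.1 m, τ = 62.1 × 2.1 = 130.4 N·m counterclockwise.
Weight: 53.1 × 9.81 = 520.9 N down at 4.74 m → arm 3.08 m, τ = 520.9 × 3.08 = 1604 N·m counterclockwise.
Toolbox: 13.2 × 9.81 = 129.5 N down at 0.648 m → arm 7.172 m, τ = 129.5 × 7.172 = 928.8 N·m counterclockwise.
Net load moment about support B = 4644 N·m counterclockwise.
Reaction R at support A is upward at 0 m, arm 7.82 m → moment R × 7.82 clockwise.
Στ = 0 ⇒ R × 7.82 = 4644 ⇒ R = 594 N.

R_A ≈ 594 N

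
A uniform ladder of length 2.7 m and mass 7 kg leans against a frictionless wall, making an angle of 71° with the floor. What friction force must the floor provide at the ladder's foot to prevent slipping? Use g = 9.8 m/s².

f ≈ 11.8 N

Choose the foot of the ladder as the axis so the floor normal and friction both act there and drop out.
Ladder weight 7×9.8 = 68.6 N acts at 1.35 m along the ladder; its horizontal arm is 1.35·cos71° = 0.4395 m → τ = 30.15 N·m clockwise.
Wall normal N acts horizontally at the top; its moment arm is the height L sinθ = 2.7·sin71° = 2.553 m, counterclockwise.
Balancing moments: N × 2.553 = 30.15, giving N = 11.8 N.
ΣFx = 0: friction at the foot balances the wall's push, so f = N_wall = 11.8 N.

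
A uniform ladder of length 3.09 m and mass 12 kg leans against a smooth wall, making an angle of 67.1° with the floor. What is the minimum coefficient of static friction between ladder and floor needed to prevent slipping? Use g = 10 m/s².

Taking torques about the foot of the ladder:
Ladder weight 12×10 = 120 N acts at 1.545 m along the ladder; its horizontal arm is 1.545·cos67.1° = 0.6012 m → τ = 72.14 N·m clockwise.
Wall normal N acts horizontally at the top; its moment arm is the height L sinθ = 3.09·sin67.1° = 2.846 m, counterclockwise.
Balancing moments: N × 2.846 = 72.14, giving N = 25.35 N.
ΣFx = 0 ⇒ f = N_wall = 25.35 N. ΣFy = 0 ⇒ N_floor = 120 N.
μ_min = f / N_floor = 25.35 / 120 = 0.211.

μ_min ≈ 0.211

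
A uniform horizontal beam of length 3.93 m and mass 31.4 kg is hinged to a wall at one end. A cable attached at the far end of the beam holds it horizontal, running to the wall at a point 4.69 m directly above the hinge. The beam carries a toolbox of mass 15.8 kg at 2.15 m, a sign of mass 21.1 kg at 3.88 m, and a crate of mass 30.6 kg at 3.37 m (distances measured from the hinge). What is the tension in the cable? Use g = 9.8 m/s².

T ≈ 913 N

Take moments about the hinge.
Beam weight: 31.4 × 9.8 = 307.7 N down at 1.965 m → arm 1.965 m, τ = 307.7 × 1.965 = 604.6 N·m clockwise.
Toolbox: 15.8 × 9.8 = 154.8 N down at 2.15 m → arm 2.15 m, τ = 154.8 × 2.15 = 332.8 N·m clockwise.
Sign: 21.1 × 9.8 = 206.8 N down at 3.88 m → arm 3.88 m, τ = 206.8 × 3.88 = 802.4 N·m clockwise.
Crate: 30.6 × 9.8 = 299.9 N down at 3.37 m → arm 3.37 m, τ = 299.9 × 3.37 = 1011 N·m clockwise.
Total clockwise load moment = 2751 N·m.
The cable tension T acts at 3.93 m; only its component perpendicular to the beam, T sinθ, produces torque. sinθ = h/√(h²+d²) = 4.69/√(4.69²+3.93²) = 0.7665.
Balancing moments: T × 3.93 × 0.7665 = 2751, giving T = 2751 / 3.012 = 913 N.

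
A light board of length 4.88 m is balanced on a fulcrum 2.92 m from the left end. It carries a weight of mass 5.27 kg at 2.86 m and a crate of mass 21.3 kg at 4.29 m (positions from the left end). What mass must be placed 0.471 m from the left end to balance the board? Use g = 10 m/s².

m ≈ 11.8 kg

About the fulcrum (at 2.92 m from the left end):
Weight: 5.27 × 10 = 52.7 N down at 2.86 m → arm 0.06 m, τ = 52.7 × 0.06 = 3.162 N·m counterclockwise.
Crate: 21.3 × 10 = 213 N down at 4.29 m → arm 1.37 m, τ = 213 × 1.37 = 291.8 N·m clockwise.
Net moment of known loads = 288.6 N·m clockwise.
An unknown mass m at 0.471 m has arm 2.449 m; its moment is m·g·2.449 counterclockwise.
Balancing moments: m × 10 × 2.449 = 288.6, giving m = 288.6 / (10 × 2.449) = 11.8 kg.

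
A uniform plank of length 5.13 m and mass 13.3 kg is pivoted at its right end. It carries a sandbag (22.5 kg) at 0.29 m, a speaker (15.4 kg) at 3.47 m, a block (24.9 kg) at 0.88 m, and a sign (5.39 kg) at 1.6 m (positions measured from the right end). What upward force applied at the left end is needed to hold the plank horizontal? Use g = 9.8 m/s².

F ≈ 238 N

Sum moments about the right end (the unknown pivot reaction has zero arm there).
Beam weight: 13.3 × 9.8 = 130.3 N down at 2.565 m → arm 2.565 m, τ = 130.3 × 2.565 = 334.2 N·m counterclockwise.
Sandbag: 22.5 × 9.8 = 220.5 N down at 0.29 m → arm 0.29 m, τ = 220.5 × 0.29 = 63.94 N·m counterclockwise.
Speaker: 15.4 × 9.8 = 150.9 N down at 3.47 m → arm 3.47 m, τ = 150.9 × 3.47 = 523.6 N·m counterclockwise.
Block: 24.9 × 9.8 = 244 N down at 0.88 m → arm 0.88 m, τ = 244 × 0.88 = 214.7 N·m counterclockwise.
Sign: 5.39 × 9.8 = 52.82 N down at 1.6 m → arm 1.6 m, τ = 52.82 × 1.6 = 84.51 N·m counterclockwise.
Net moment of the loads = 1221 N·m counterclockwise.
The upward force F acts at the left end, arm 5.13 m, giving F × 5.13 clockwise.
Στ = 0 ⇒ F × 5.13 = 1221 ⇒ F = 1221 / 5.13 = 238 N.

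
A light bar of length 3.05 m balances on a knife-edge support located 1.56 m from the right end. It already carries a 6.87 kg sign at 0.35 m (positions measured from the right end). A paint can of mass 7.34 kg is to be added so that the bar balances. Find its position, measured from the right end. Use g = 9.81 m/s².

Sum moments about the knife-edge support (at 1.56 m from the right end) (the support reaction has zero arm there).
Sign: 6.87 × 9.81 = 67.39 N down at 0.35 m → arm 1.21 m, τ = 67.39 × 1.21 = 81.54 N·m clockwise.
Net moment of existing loads = 81.54 N·m clockwise.
The paint can weighs 7.34 × 9.81 = 72.01 N and must supply an equal counterclockwise moment, so its lever arm about the knife-edge support is 81.54 / 72.01 = 1.13 m.
That puts it at 1.56 + 1.13 = 2.69 m from the right end.

x ≈ 2.69 m from the right end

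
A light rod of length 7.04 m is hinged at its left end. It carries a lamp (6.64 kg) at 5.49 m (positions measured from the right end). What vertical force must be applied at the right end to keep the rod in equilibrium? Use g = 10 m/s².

Sum moments about the left end (the unknown pivot reaction has zero arm there).
Lamp: 6.64 × 10 = 66.4 N down at 5.49 m → arm 1.55 m, τ = 66.4 × 1.55 = 102.9 N·m clockwise.
Net moment of the loads = 102.9 N·m clockwise.
The upward force F acts at the right end, arm 7.04 m, giving F × 7.04 counterclockwise.
Balancing moments: F × 7.04 = 102.9, giving F = 102.9 / 7.04 = 14.6 N.

F ≈ 14.6 N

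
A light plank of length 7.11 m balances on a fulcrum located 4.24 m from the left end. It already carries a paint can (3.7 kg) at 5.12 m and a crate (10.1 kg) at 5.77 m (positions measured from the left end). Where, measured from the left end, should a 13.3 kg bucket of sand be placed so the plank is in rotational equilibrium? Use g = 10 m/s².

Take moments about the fulcrum (at 4.24 m from the left end).
Paint can: 3.7 × 10 = 37 N down at 5.12 m → arm 0.88 m, τ = 37 × 0.88 = 32.56 N·m clockwise.
Crate: 10.1 × 10 = 101 N down at 5.77 m → arm 1.53 m, τ = 101 × 1.53 = 154.5 N·m clockwise.
Net moment of existing loads = 187.1 N·m clockwise.
The bucket of sand weighs 13.3 × 10 = 133 N and must supply an equal counterclockwise moment, so its lever arm about the fulcrum is 187.1 / 133 = 1.41 m.
That puts it at 4.24 − 1.41 = 2.83 m from the left end.

x ≈ 2.83 m from the left end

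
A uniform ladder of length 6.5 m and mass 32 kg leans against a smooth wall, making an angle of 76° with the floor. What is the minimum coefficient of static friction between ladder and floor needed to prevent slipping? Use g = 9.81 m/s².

μ_min ≈ 0.125

Choose the foot of the ladder as the axis so the floor normal and friction both act there and drop out.
Ladder weight 32×9.81 = 313.9 N acts at 3.25 m along the ladder; its horizontal arm is 3.25·cos76° = 0.7862 m → τ = 246.8 N·m clockwise.
Wall normal N acts horizontally at the top; its moment arm is the height L sinθ = 6.5·sin76° = 6.307 m, counterclockwise.
Στ = 0 ⇒ N × 6.307 = 246.8 ⇒ N = 39.13 N.
ΣFx = 0 ⇒ f = N_wall = 39.13 N. ΣFy = 0 ⇒ N_floor = 313.9 N.
μ_min = f / N_floor = 39.13 / 313.9 = 0.125.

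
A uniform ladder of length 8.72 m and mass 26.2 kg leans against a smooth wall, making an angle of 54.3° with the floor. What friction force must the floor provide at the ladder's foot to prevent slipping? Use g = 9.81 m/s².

f ≈ 92.3 N

Taking torques about the foot of the ladder:
Ladder weight 26.2×9.81 = 257 N acts at 4.36 m along the ladder; its horizontal arm is 4.36·cos54.3° = 2.544 m → τ = 653.8 N·m clockwise.
Wall normal N acts horizontally at the top; its moment arm is the height L sinθ = 8.72·sin54.3° = 7.081 m, counterclockwise.
Balancing moments: N × 7.081 = 653.8, giving N = 92.3 N.
ΣFx = 0: friction at the foot balances the wall's push, so f = N_wall = 92.3 N.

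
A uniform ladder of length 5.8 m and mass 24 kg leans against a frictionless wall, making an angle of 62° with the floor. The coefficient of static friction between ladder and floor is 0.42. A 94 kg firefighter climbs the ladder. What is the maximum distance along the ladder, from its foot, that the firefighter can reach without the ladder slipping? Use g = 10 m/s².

d ≈ 5.01 m

Choose the foot of the ladder as the axis so the floor normal and friction both act there and drop out.
Ladder weight 24×10 = 240 N acts at 2.9 m along the ladder; its horizontal arm is 2.9·cos62° = 1.361 m → τ = 326.6 N·m clockwise.
Firefighter weight 94×10 = 940 N at distance d → arm d·cos62° → τ = 940·d·0.4695 clockwise.
Wall normal N at the top has arm L sinθ = 5.121 m counterclockwise, so Στ = 0 gives N·5.121 = 326.6 + 441.3·d.
ΣFy = 0 ⇒ N_floor = 1180 N, so the maximum friction is μ_s·N_floor = 0.42×1180 = 495.6 N. ΣFx = 0 ⇒ N_wall = f, so at the slipping point N = 495.6 N.
Substituting: 495.6×5.121 = 326.6 + 441.3·d ⇒ d = (2538 − 326.6) / 441.3 = 5.01 m.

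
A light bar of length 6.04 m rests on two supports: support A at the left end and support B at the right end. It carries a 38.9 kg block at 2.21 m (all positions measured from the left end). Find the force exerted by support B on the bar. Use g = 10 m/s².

R_B ≈ 142 N

Taking torques about support A:
Block: 38.9 × 10 = 389 N down at 2.21 m → arm 2.21 m, τ = 389 × 2.21 = 859.7 N·m clockwise.
Net load moment about support A = 859.7 N·m clockwise.
Reaction R at support B is upward at 6.04 m, arm 6.04 m → moment R × 6.04 counterclockwise.
Στ = 0 ⇒ R × 6.04 = 859.7 ⇒ R = 142 N.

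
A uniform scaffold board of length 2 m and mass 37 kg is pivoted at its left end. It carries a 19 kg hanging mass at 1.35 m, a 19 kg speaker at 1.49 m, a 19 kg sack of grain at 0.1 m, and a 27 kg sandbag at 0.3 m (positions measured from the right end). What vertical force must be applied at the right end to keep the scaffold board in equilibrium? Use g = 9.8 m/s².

Sum moments about the left end (the unknown pivot reaction has zero arm there).
Beam weight: 37 × 9.8 = 362.6 N down at 1 m → arm 1 m, τ = 362.6 × 1 = 362.6 N·m clockwise.
Hanging mass: 19 × 9.8 = 186.2 N down at 1.35 m → arm 0.65 m, τ = 186.2 × 0.65 = 121 N·m clockwise.
Speaker: 19 × 9.8 = 186.2 N down at 1.49 m → arm 0.51 m, τ = 186.2 × 0.51 = 94.96 N·m clockwise.
Sack of grain: 19 × 9.8 = 186.2 N down at 0.1 m → arm 1.9 m, τ = 186.2 × 1.9 = 353.8 N·m clockwise.
Sandbag: 27 × 9.8 = 264.6 N down at 0.3 m → arm 1.7 m, τ = 264.6 × 1.7 = 449.8 N·m clockwise.
Net moment of the loads = 1382 N·m clockwise.
The upward force F acts at the right end, arm 2 m, giving F × 2 counterclockwise.
Setting net torque to zero: F × 2 = 1382 → F = 1382 / 2 = 691 N.

F ≈ 691 N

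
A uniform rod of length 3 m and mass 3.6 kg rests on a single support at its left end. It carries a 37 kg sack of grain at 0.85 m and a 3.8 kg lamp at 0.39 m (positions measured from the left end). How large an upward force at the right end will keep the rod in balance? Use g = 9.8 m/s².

Sum moments about the left end (the unknown pivot reaction has zero arm there).
Beam weight: 3.6 × 9.8 = 35.28 N down at 1.5 m → arm 1.5 m, τ = 35.28 × 1.5 = 52.92 N·m clockwise.
Sack of grain: 37 × 9.8 = 362.6 N down at 0.85 m → arm 0.85 m, τ = 362.6 × 0.85 = 308.2 N·m clockwise.
Lamp: 3.8 × 9.8 = 37.24 N down at 0.39 m → arm 0.39 m, τ = 37.24 × 0.39 = 14.52 N·m clockwise.
Net moment of the loads = 375.6 N·m clockwise.
The upward force F acts at the right end, arm 3 m, giving F × 3 counterclockwise.
Στ = 0 ⇒ F × 3 = 375.6 ⇒ F = 375.6 / 3 = 125 N.

F ≈ 125 N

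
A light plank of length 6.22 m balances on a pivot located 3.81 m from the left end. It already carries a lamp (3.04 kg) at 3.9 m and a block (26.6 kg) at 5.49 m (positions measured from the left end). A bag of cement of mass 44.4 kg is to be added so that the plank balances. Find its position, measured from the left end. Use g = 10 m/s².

x ≈ 2.8 m from the left end

Taking torques about the pivot (at 3.81 m from the left end):
Lamp: 3.04 × 10 = 30.4 N down at 3.9 m → arm 0.09 m, τ = 30.4 × 0.09 = 2.736 N·m clockwise.
Block: 26.6 × 10 = 266 N down at 5.49 m → arm 1.68 m, τ = 266 × 1.68 = 446.9 N·m clockwise.
Net moment of existing loads = 449.6 N·m clockwise.
The bag of cement weighs 44.4 × 10 = 444 N and must supply an equal counterclockwise moment, so its lever arm about the pivot is 449.6 / 444 = 1.01 m.
That puts it at 3.81 − 1.01 = 2.8 m from the left end.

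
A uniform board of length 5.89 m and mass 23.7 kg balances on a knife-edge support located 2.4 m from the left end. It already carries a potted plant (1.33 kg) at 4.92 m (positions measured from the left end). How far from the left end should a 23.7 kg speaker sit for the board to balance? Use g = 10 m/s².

x ≈ 1.71 m from the left end

About the knife-edge support (at 2.4 m from the left end):
Beam weight: 23.7 × 10 = 237 N down at 2.945 m → arm 0.545 m, τ = 237 × 0.545 = 129.2 N·m clockwise.
Potted plant: 1.33 × 10 = 13.3 N down at 4.92 m → arm 2.52 m, τ = 13.3 × 2.52 = 33.52 N·m clockwise.
Net moment of existing loads = 162.7 N·m clockwise.
The speaker weighs 23.7 × 10 = 237 N and must supply an equal counterclockwise moment, so its lever arm about the knife-edge support is 162.7 / 237 = 0.686 m.
That puts it at 2.4 − 0.686 = 1.71 m from the left end.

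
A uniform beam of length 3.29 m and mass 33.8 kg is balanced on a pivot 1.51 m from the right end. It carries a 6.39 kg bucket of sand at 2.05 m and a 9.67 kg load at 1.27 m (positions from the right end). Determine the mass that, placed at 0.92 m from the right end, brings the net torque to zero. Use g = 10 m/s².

m ≈ 9.65 kg

Taking torques about the pivot (at 1.51 m from the right end):
Beam weight: 33.8 × 10 = 338 N down at 1.645 m → arm 0.135 m, τ = 338 × 0.135 = 45.63 N·m counterclockwise.
Bucket of sand: 6.39 × 10 = 63.9 N down at 2.05 m → arm 0.54 m, τ = 63.9 × 0.54 = 34.51 N·m counterclockwise.
Load: 9.67 × 10 = 96.7 N down at 1.27 m → arm 0.24 m, τ = 96.7 × 0.24 = 23.21 N·m clockwise.
Net moment of known loads = 56.93 N·m counterclockwise.
An unknown mass m at 0.92 m has arm 0.59 m; its moment is m·g·0.59 clockwise.
Setting net torque to zero: m × 10 × 0.59 = 56.93 → m = 56.93 / (10 × 0.59) = 9.65 kg.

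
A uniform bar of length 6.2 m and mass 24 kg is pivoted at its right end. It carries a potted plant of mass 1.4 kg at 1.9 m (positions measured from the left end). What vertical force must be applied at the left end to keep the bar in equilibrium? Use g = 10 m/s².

F ≈ 130 N

Choose the right end as the axis so the unknown pivot reaction has zero arm there.
Beam weight: 24 × 10 = 240 N down at 3.1 m → arm 3.1 m, τ = 240 × 3.1 = 744 N·m counterclockwise.
Potted plant: 1.4 × 10 = 14 N down at 1.9 m → arm 4.3 m, τ = 14 × 4.3 = 60.2 N·m counterclockwise.
Net moment of the loads = 804.2 N·m counterclockwise.
The upward force F acts at the left end, arm 6.2 m, giving F × 6.2 clockwise.
Στ = 0 ⇒ F × 6.2 = 804.2 ⇒ F = 804.2 / 6.2 = 130 N.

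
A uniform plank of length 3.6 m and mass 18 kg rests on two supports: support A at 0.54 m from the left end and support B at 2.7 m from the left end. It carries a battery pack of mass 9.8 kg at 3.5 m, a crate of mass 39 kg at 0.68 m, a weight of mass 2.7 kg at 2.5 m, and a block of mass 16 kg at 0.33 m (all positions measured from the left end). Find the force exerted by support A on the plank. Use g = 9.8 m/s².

R_A ≈ 570 N

Taking torques about support B:
Beam weight: 18 × 9.8 = 176.4 N down at 1.8 m → arm 0.9 m, τ = 176.4 × 0.9 = 158.8 N·m counterclockwise.
Battery pack: 9.8 × 9.8 = 96.04 N down at 3.5 m → arm 0.8 m, τ = 96.04 × 0.8 = 76.83 N·m clockwise.
Crate: 39 × 9.8 = 382.2 N down at 0.68 m → arm 2.02 m, τ = 382.2 × 2.02 = 772 N·m counterclockwise.
Weight: 2.7 × 9.8 = 26.46 N down at 2.5 m → arm 0.2 m, τ = 26.46 × 0.2 = 5.292 N·m counterclockwise.
Block: 16 × 9.8 = 156.8 N down at 0.33 m → arm 2.37 m, τ = 156.8 × 2.37 = 371.6 N·m counterclockwise.
Net load moment about support B = 1231 N·m counterclockwise.
Reaction R at support A is upward at 0.54 m, arm 2.16 m → moment R × 2.16 clockwise.
Balancing moments: R × 2.16 = 1231, giving R = 570 N.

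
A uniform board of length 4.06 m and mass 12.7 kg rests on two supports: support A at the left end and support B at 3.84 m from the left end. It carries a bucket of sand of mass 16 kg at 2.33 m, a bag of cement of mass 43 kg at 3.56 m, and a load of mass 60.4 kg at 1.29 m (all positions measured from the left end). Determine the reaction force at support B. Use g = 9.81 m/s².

R_B ≈ 751 N

Sum moments about support A (its reaction then has zero moment arm).
Beam weight: 12.7 × 9.81 = 124.6 N down at 2.03 m → arm 2.03 m, τ = 124.6 × 2.03 = 252.9 N·m clockwise.
Bucket of sand: 16 × 9.81 = 157 N down at 2.33 m → arm 2.33 m, τ = 157 × 2.33 = 365.8 N·m clockwise.
Bag of cement: 43 × 9.81 = 421.8 N down at 3.56 m → arm 3.56 m, τ = 421.8 × 3.56 = 1502 N·m clockwise.
Load: 60.4 × 9.81 = 592.5 N down at 1.29 m → arm 1.29 m, τ = 592.5 × 1.29 = 764.3 N·m clockwise.
Net load moment about support A = 2885 N·m clockwise.
Reaction R at support B is upward at 3.84 m, arm 3.84 m → moment R × 3.84 counterclockwise.
Setting net torque to zero: R × 3.84 = 2885 → R = 751 N.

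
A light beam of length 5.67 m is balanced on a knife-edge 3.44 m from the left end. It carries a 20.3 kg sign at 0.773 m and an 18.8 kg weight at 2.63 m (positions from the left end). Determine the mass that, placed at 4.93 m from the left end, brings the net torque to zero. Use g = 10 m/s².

About the knife-edge (at 3.44 m from the left end):
Sign: 20.3 × 10 = 203 N down at 0.773 m → arm 2.667 m, τ = 203 × 2.667 = 541.4 N·m counterclockwise.
Weight: 18.8 × 10 = 188 N down at 2.63 m → arm 0.81 m, τ = 188 × 0.81 = 152.3 N·m counterclockwise.
Net moment of known loads = 693.7 N·m counterclockwise.
An unknown mass m at 4.93 m has arm 1.49 m; its moment is m·g·1.49 clockwise.
Balancing moments: m × 10 × 1.49 = 693.7, giving m = 693.7 / (10 × 1.49) = 46.6 kg.

m ≈ 46.6 kg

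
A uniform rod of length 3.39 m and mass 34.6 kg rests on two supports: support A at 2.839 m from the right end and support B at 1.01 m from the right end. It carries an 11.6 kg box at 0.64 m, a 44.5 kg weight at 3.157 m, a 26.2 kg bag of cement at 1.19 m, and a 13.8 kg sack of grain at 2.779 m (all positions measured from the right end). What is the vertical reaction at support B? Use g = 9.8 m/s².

Taking torques about support A:
Beam weight: 34.6 × 9.8 = 339.1 N down at 1.695 m → arm 1.144 m, τ = 339.1 × 1.144 = 387.9 N·m clockwise.
Box: 11.6 × 9.8 = 113.7 N down at 0.64 m → arm 2.199 m, τ = 113.7 × 2.199 = 250 N·m clockwise.
Weight: 44.5 × 9.8 = 436.1 N down at 3.157 m → arm 0.318 m, τ = 436.1 × 0.318 = 138.7 N·m counterclockwise.
Bag of cement: 26.2 × 9.8 = 256.8 N down at 1.19 m → arm 1.649 m, τ = 256.8 × 1.649 = 423.5 N·m clockwise.
Sack of grain: 13.8 × 9.8 = 135.2 N down at 2.779 m → arm 0.06 m, τ = 135.2 × 0.06 = 8.112 N·m clockwise.
Net load moment about support A = 930.8 N·m clockwise.
Reaction R at support B is upward at 1.01 m, arm 1.829 m → moment R × 1.829 counterclockwise.
Setting net torque to zero: R × 1.829 = 930.8 → R = 509 N.

R_B ≈ 509 N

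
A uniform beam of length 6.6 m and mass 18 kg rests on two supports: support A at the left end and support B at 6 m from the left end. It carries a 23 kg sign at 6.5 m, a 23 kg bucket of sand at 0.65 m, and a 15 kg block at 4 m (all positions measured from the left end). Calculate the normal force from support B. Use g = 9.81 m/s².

Take moments about support A.
Beam weight: 18 × 9.81 = 176.6 N down at 3.3 m → arm 3.3 m, τ = 176.6 × 3.3 = 582.8 N·m clockwise.
Sign: 23 × 9.81 = 225.6 N down at 6.5 m → arm 6.5 m, τ = 225.6 × 6.5 = 1466 N·m clockwise.
Bucket of sand: 23 × 9.81 = 225.6 N down at 0.65 m → arm 0.65 m, τ = 225.6 × 0.65 = 146.6 N·m clockwise.
Block: 15 × 9.81 = 147.2 N down at 4 m → arm 4 m, τ = 147.2 × 4 = 588.8 N·m clockwise.
Net load moment about support A = 2784 N·m clockwise.
Reaction R at support B is upward at 6 m, arm 6 m → moment R × 6 counterclockwise.
Setting net torque to zero: R × 6 = 2784 → R = 464 N.

R_B ≈ 464 N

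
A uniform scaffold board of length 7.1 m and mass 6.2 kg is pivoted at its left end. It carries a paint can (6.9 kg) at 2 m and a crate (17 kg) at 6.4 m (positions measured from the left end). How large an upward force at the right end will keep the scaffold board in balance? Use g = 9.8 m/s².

Take moments about the left end.
Beam weight: 6.2 × 9.8 = 60.76 N down at 3.55 m → arm 3.55 m, τ = 60.76 × 3.55 = 215.7 N·m clockwise.
Paint can: 6.9 × 9.8 = 67.62 N down at 2 m → arm 2 m, τ = 67.62 × 2 = 135.2 N·m clockwise.
Crate: 17 × 9.8 = 166.6 N down at 6.4 m → arm 6.4 m, τ = 166.6 × 6.4 = 1066 N·m clockwise.
Net moment of the loads = 1417 N·m clockwise.
The upward force F acts at the right end, arm 7.1 m, giving F × 7.1 counterclockwise.
Setting net torque to zero: F × 7.1 = 1417 → F = 1417 / 7.1 = 200 N.

F ≈ 200 N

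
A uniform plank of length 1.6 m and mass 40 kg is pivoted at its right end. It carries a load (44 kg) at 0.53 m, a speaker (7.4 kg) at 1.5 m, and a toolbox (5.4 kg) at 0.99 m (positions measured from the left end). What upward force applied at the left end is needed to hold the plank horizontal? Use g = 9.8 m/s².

Taking torques about the right end:
Beam weight: 40 × 9.8 = 392 N down at 0.8 m → arm 0.8 m, τ = 392 × 0.8 = 313.6 N·m counterclockwise.
Load: 44 × 9.8 = 431.2 N down at 0.53 m → arm 1.07 m, τ = 431.2 × 1.07 = 461.4 N·m counterclockwise.
Speaker: 7.4 × 9.8 = 72.52 N down at 1.5 m → arm 0.1 m, τ = 72.52 × 0.1 = 7.252 N·m counterclockwise.
Toolbox: 5.4 × 9.8 = 52.92 N down at 0.99 m → arm 0.61 m, τ = 52.92 × 0.61 = 32.28 N·m counterclockwise.
Net moment of the loads = 814.5 N·m counterclockwise.
The upward force F acts at the left end, arm 1.6 m, giving F × 1.6 clockwise.
Στ = 0 ⇒ F × 1.6 = 814.5 ⇒ F = 814.5 / 1.6 = 509 N.

F ≈ 509 N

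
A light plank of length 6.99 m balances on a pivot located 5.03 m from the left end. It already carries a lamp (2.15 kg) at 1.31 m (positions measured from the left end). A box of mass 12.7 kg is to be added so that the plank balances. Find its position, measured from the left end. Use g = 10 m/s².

x ≈ 5.66 m from the left end

Take moments about the pivot (at 5.03 m from the left end).
Lamp: 2.15 × 10 = 21.5 N down at 1.31 m → arm 3.72 m, τ = 21.5 × 3.72 = 79.98 N·m counterclockwise.
Net moment of existing loads = 79.98 N·m counterclockwise.
The box weighs 12.7 × 10 = 127 N and must supply an equal clockwise moment, so its lever arm about the pivot is 79.98 / 127 = 0.63 m.
That puts it at 5.03 + 0.63 = 5.66 m from the left end.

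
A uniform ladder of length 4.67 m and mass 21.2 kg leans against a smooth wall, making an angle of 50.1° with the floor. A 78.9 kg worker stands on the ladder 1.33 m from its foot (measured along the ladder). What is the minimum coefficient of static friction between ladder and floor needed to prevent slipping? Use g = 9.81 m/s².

μ_min ≈ 0.276

Taking torques about the foot of the ladder:
Ladder weight 21.2×9.81 = 208 N acts at 2.335 m along the ladder; its horizontal arm is 2.335·cos50.1° = 1.498 m → τ = 311.6 N·m clockwise.
Worker: 78.9×9.81 = 774 N at 1.33 m → arm 0.8531 m → τ = 660.3 N·m clockwise.
Wall normal N acts horizontally at the top; its moment arm is the height L sinθ = 4.67·sin50.1° = 3.583 m, counterclockwise.
For rotational equilibrium, N × 3.583 = 971.9, so N = 271.3 N.
ΣFx = 0 ⇒ f = N_wall = 271.3 N. ΣFy = 0 ⇒ N_floor = 982 N.
μ_min = f / N_floor = 271.3 / 982 = 0.276.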